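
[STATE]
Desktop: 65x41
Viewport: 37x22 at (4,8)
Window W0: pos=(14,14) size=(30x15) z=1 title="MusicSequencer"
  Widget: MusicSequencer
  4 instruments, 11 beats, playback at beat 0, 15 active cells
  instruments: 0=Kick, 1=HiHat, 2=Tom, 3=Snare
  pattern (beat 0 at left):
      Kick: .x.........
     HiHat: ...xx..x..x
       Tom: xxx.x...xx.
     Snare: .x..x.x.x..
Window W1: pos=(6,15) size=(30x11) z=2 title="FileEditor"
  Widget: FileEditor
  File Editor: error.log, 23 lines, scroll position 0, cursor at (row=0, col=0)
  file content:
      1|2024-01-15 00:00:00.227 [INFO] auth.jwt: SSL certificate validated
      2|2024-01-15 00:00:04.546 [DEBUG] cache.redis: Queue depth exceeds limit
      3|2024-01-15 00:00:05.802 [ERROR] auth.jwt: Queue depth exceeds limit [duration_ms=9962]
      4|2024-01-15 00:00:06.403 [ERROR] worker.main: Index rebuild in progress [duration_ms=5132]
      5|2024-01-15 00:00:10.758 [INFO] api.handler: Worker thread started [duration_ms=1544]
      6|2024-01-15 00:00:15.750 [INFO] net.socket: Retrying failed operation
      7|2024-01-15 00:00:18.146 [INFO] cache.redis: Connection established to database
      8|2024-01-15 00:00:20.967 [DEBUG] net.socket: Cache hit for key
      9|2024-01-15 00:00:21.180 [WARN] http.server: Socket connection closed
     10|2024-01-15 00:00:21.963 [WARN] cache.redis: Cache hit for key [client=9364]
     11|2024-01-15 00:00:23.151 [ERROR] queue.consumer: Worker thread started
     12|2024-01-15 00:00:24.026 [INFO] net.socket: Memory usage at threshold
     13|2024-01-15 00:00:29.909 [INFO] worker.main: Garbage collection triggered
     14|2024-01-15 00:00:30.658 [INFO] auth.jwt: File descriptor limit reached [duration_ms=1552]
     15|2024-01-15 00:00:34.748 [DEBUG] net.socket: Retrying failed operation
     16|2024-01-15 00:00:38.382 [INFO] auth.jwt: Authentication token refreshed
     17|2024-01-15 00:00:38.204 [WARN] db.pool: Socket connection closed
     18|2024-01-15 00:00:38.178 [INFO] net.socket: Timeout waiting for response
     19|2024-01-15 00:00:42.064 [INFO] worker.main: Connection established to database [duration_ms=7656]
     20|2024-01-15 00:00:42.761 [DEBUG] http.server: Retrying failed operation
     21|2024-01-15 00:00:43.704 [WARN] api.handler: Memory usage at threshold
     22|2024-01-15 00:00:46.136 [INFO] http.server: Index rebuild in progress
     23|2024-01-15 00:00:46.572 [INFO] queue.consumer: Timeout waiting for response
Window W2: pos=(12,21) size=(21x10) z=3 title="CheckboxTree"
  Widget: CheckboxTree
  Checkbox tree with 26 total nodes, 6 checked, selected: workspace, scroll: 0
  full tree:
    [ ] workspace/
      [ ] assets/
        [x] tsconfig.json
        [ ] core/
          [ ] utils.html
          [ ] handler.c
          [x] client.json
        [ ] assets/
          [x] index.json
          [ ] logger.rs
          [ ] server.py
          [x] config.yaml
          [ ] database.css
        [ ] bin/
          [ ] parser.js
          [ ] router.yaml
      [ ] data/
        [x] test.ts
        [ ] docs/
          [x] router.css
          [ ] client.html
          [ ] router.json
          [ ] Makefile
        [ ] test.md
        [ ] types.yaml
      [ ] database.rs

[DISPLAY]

                                     
                                     
                                     
                                     
                                     
                                     
          ┏━━━━━━━━━━━━━━━━━━━━━━━━━━
  ┏━━━━━━━━━━━━━━━━━━━━━━━━━━━━┓     
  ┃ FileEditor                 ┃─────
  ┠────────────────────────────┨     
  ┃█024-01-15 00:00:00.227 [IN▲┃     
  ┃2024-01-15 00:00:04.546 [DE█┃     
  ┃2024-01-15 00:00:05.802 [ER░┃     
  ┃2024-┏━━━━━━━━━━━━━━━━━━━┓R░┃     
  ┃2024-┃ CheckboxTree      ┃N░┃     
  ┃2024-┠───────────────────┨N░┃     
  ┃2024-┃>[-] workspace/    ┃N▼┃     
  ┗━━━━━┃   [-] assets/     ┃━━┛     
        ┃     [x] tsconfig.j┃        
        ┃     [-] core/     ┃        
        ┃       [ ] utils.ht┃━━━━━━━━
        ┃       [ ] handler.┃        


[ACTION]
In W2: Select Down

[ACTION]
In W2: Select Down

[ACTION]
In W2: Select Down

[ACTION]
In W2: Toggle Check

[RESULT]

                                     
                                     
                                     
                                     
                                     
                                     
          ┏━━━━━━━━━━━━━━━━━━━━━━━━━━
  ┏━━━━━━━━━━━━━━━━━━━━━━━━━━━━┓     
  ┃ FileEditor                 ┃─────
  ┠────────────────────────────┨     
  ┃█024-01-15 00:00:00.227 [IN▲┃     
  ┃2024-01-15 00:00:04.546 [DE█┃     
  ┃2024-01-15 00:00:05.802 [ER░┃     
  ┃2024-┏━━━━━━━━━━━━━━━━━━━┓R░┃     
  ┃2024-┃ CheckboxTree      ┃N░┃     
  ┃2024-┠───────────────────┨N░┃     
  ┃2024-┃ [-] workspace/    ┃N▼┃     
  ┗━━━━━┃   [-] assets/     ┃━━┛     
        ┃     [x] tsconfig.j┃        
        ┃>    [x] core/     ┃        
        ┃       [x] utils.ht┃━━━━━━━━
        ┃       [x] handler.┃        


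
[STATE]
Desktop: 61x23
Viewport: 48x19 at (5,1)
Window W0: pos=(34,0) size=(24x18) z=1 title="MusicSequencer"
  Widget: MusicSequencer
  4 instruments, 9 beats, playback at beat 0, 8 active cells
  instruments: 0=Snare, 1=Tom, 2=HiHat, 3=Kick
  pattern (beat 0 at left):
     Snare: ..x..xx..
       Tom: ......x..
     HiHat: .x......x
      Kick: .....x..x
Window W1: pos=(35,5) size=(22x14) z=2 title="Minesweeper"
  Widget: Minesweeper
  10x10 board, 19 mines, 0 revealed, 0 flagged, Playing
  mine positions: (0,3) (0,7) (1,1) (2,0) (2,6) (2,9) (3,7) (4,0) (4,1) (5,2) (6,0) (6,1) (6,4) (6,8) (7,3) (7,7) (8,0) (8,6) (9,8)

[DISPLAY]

                             ┃ MusicSequencer   
                             ┠──────────────────
                             ┃      ▼12345678   
                             ┃ Snare··█··██··   
                             ┃┏━━━━━━━━━━━━━━━━━
                             ┃┃ Minesweeper     
                             ┃┠─────────────────
                             ┃┃■■■■■■■■■■       
                             ┃┃■■■■■■■■■■       
                             ┃┃■■■■■■■■■■       
                             ┃┃■■■■■■■■■■       
                             ┃┃■■■■■■■■■■       
                             ┃┃■■■■■■■■■■       
                             ┃┃■■■■■■■■■■       
                             ┃┃■■■■■■■■■■       
                             ┃┃■■■■■■■■■■       
                             ┗┃■■■■■■■■■■       
                              ┗━━━━━━━━━━━━━━━━━
                                                


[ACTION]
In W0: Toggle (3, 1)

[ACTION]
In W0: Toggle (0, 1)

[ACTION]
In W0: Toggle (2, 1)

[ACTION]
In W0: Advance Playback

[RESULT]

                             ┃ MusicSequencer   
                             ┠──────────────────
                             ┃      0▼2345678   
                             ┃ Snare·██··██··   
                             ┃┏━━━━━━━━━━━━━━━━━
                             ┃┃ Minesweeper     
                             ┃┠─────────────────
                             ┃┃■■■■■■■■■■       
                             ┃┃■■■■■■■■■■       
                             ┃┃■■■■■■■■■■       
                             ┃┃■■■■■■■■■■       
                             ┃┃■■■■■■■■■■       
                             ┃┃■■■■■■■■■■       
                             ┃┃■■■■■■■■■■       
                             ┃┃■■■■■■■■■■       
                             ┃┃■■■■■■■■■■       
                             ┗┃■■■■■■■■■■       
                              ┗━━━━━━━━━━━━━━━━━
                                                


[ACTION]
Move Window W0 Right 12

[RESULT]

                                ┃ MusicSequencer
                                ┠───────────────
                                ┃      0▼2345678
                                ┃ Snare·██··██··
                              ┏━━━━━━━━━━━━━━━━━
                              ┃ Minesweeper     
                              ┠─────────────────
                              ┃■■■■■■■■■■       
                              ┃■■■■■■■■■■       
                              ┃■■■■■■■■■■       
                              ┃■■■■■■■■■■       
                              ┃■■■■■■■■■■       
                              ┃■■■■■■■■■■       
                              ┃■■■■■■■■■■       
                              ┃■■■■■■■■■■       
                              ┃■■■■■■■■■■       
                              ┃■■■■■■■■■■       
                              ┗━━━━━━━━━━━━━━━━━
                                                


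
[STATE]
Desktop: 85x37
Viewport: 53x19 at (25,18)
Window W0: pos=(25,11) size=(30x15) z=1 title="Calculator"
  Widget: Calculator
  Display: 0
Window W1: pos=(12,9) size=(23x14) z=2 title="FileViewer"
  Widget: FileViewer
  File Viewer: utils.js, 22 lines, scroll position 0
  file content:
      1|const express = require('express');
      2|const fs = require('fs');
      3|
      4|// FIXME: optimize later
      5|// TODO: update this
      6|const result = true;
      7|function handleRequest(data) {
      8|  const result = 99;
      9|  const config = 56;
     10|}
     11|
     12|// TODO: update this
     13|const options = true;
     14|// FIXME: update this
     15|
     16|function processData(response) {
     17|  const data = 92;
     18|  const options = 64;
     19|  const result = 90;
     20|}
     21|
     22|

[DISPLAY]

dleReque░┃ 6 │ × │           ┃                       
lt = 99;░┃───┼───┤           ┃                       
ig = 56;░┃ 3 │ - │           ┃                       
        ▼┃───┼───┤           ┃                       
━━━━━━━━━┛ = │ + │           ┃                       
┃├───┼───┼───┼───┤           ┃                       
┃│ C │ MC│ MR│ M+│           ┃                       
┗━━━━━━━━━━━━━━━━━━━━━━━━━━━━┛                       
                                                     
                                                     
                                                     
                                                     
                                                     
                                                     
                                                     
                                                     
                                                     
                                                     
                                                     


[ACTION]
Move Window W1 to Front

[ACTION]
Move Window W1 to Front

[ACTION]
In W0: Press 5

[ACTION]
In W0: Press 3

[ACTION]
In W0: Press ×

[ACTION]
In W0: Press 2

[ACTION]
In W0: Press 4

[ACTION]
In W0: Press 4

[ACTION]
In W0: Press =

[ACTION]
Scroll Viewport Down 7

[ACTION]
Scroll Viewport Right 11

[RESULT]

e░┃ 6 │ × │           ┃                              
;░┃───┼───┤           ┃                              
;░┃ 3 │ - │           ┃                              
 ▼┃───┼───┤           ┃                              
━━┛ = │ + │           ┃                              
──┼───┼───┤           ┃                              
MC│ MR│ M+│           ┃                              
━━━━━━━━━━━━━━━━━━━━━━┛                              
                                                     
                                                     
                                                     
                                                     
                                                     
                                                     
                                                     
                                                     
                                                     
                                                     
                                                     


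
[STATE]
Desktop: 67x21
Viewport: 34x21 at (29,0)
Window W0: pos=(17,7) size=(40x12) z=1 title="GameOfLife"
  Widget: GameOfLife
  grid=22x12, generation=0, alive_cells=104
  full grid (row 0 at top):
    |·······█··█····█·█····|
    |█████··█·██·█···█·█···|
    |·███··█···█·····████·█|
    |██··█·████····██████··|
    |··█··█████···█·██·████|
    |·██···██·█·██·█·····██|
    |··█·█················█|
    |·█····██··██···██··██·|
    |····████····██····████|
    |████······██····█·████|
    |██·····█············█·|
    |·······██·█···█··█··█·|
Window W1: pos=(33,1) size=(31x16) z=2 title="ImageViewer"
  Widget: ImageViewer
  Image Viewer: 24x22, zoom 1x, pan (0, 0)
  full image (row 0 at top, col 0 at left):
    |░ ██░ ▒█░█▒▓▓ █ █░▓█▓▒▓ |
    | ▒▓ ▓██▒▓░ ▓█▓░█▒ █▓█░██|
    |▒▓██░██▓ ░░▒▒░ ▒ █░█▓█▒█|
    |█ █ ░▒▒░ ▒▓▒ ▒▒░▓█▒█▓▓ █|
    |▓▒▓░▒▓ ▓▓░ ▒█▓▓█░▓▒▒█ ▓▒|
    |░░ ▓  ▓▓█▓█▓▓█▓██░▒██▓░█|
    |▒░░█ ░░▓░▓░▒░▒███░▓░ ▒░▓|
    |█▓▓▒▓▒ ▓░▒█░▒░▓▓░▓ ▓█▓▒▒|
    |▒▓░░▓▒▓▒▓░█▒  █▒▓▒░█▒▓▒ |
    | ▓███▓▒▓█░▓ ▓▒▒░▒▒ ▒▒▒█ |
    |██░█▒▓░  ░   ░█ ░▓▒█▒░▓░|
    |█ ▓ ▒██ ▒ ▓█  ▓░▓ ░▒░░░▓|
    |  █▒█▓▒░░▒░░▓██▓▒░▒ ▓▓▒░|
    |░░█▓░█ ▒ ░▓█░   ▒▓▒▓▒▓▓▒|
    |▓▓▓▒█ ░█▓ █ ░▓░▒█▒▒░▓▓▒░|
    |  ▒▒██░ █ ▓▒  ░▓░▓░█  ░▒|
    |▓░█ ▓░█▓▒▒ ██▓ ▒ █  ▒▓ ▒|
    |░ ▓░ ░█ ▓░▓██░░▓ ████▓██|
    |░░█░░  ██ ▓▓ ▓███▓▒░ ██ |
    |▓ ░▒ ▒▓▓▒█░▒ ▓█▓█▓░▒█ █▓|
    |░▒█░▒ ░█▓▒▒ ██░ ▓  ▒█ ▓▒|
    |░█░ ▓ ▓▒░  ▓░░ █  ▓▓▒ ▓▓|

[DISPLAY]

                                  
    ┏━━━━━━━━━━━━━━━━━━━━━━━━━━━━━
    ┃ ImageViewer                 
    ┠─────────────────────────────
    ┃░ ██░ ▒█░█▒▓▓ █ █░▓█▓▒▓      
    ┃ ▒▓ ▓██▒▓░ ▓█▓░█▒ █▓█░██     
    ┃▒▓██░██▓ ░░▒▒░ ▒ █░█▓█▒█     
━━━━┃█ █ ░▒▒░ ▒▓▒ ▒▒░▓█▒█▓▓ █     
    ┃▓▒▓░▒▓ ▓▓░ ▒█▓▓█░▓▒▒█ ▓▒     
────┃░░ ▓  ▓▓█▓█▓▓█▓██░▒██▓░█     
    ┃▒░░█ ░░▓░▓░▒░▒███░▓░ ▒░▓     
····┃█▓▓▒▓▒ ▓░▒█░▒░▓▓░▓ ▓█▓▒▒     
···█┃▒▓░░▓▒▓▒▓░█▒  █▒▓▒░█▒▓▒      
··█·┃ ▓███▓▒▓█░▓ ▓▒▒░▒▒ ▒▒▒█      
██·█┃██░█▒▓░  ░   ░█ ░▓▒█▒░▓░     
····┃█ ▓ ▒██ ▒ ▓█  ▓░▓ ░▒░░░▓     
█···┗━━━━━━━━━━━━━━━━━━━━━━━━━━━━━
·██····████                ┃      
━━━━━━━━━━━━━━━━━━━━━━━━━━━┛      
                                  
                                  


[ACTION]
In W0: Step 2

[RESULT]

                                  
    ┏━━━━━━━━━━━━━━━━━━━━━━━━━━━━━
    ┃ ImageViewer                 
    ┠─────────────────────────────
    ┃░ ██░ ▒█░█▒▓▓ █ █░▓█▓▒▓      
    ┃ ▒▓ ▓██▒▓░ ▓█▓░█▒ █▓█░██     
    ┃▒▓██░██▓ ░░▒▒░ ▒ █░█▓█▒█     
━━━━┃█ █ ░▒▒░ ▒▓▒ ▒▒░▓█▒█▓▓ █     
    ┃▓▒▓░▒▓ ▓▓░ ▒█▓▓█░▓▒▒█ ▓▒     
────┃░░ ▓  ▓▓█▓█▓▓█▓██░▒██▓░█     
    ┃▒░░█ ░░▓░▓░▒░▒███░▓░ ▒░▓     
█···┃█▓▓▒▓▒ ▓░▒█░▒░▓▓░▓ ▓█▓▒▒     
·██·┃▒▓░░▓▒▓▒▓░█▒  █▒▓▒░█▒▓▒      
·█··┃ ▓███▓▒▓█░▓ ▓▒▒░▒▒ ▒▒▒█      
····┃██░█▒▓░  ░   ░█ ░▓▒█▒░▓░     
····┃█ ▓ ▒██ ▒ ▓█  ▓░▓ ░▒░░░▓     
███·┗━━━━━━━━━━━━━━━━━━━━━━━━━━━━━
··█··█·█···                ┃      
━━━━━━━━━━━━━━━━━━━━━━━━━━━┛      
                                  
                                  


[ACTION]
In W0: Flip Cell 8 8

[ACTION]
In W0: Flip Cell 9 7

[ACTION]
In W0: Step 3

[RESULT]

                                  
    ┏━━━━━━━━━━━━━━━━━━━━━━━━━━━━━
    ┃ ImageViewer                 
    ┠─────────────────────────────
    ┃░ ██░ ▒█░█▒▓▓ █ █░▓█▓▒▓      
    ┃ ▒▓ ▓██▒▓░ ▓█▓░█▒ █▓█░██     
    ┃▒▓██░██▓ ░░▒▒░ ▒ █░█▓█▒█     
━━━━┃█ █ ░▒▒░ ▒▓▒ ▒▒░▓█▒█▓▓ █     
    ┃▓▒▓░▒▓ ▓▓░ ▒█▓▓█░▓▒▒█ ▓▒     
────┃░░ ▓  ▓▓█▓█▓▓█▓██░▒██▓░█     
    ┃▒░░█ ░░▓░▓░▒░▒███░▓░ ▒░▓     
███·┃█▓▓▒▓▒ ▓░▒█░▒░▓▓░▓ ▓█▓▒▒     
·██·┃▒▓░░▓▒▓▒▓░█▒  █▒▓▒░█▒▓▒      
····┃ ▓███▓▒▓█░▓ ▓▒▒░▒▒ ▒▒▒█      
····┃██░█▒▓░  ░   ░█ ░▓▒█▒░▓░     
····┃█ ▓ ▒██ ▒ ▓█  ▓░▓ ░▒░░░▓     
····┗━━━━━━━━━━━━━━━━━━━━━━━━━━━━━
·····█·██··                ┃      
━━━━━━━━━━━━━━━━━━━━━━━━━━━┛      
                                  
                                  


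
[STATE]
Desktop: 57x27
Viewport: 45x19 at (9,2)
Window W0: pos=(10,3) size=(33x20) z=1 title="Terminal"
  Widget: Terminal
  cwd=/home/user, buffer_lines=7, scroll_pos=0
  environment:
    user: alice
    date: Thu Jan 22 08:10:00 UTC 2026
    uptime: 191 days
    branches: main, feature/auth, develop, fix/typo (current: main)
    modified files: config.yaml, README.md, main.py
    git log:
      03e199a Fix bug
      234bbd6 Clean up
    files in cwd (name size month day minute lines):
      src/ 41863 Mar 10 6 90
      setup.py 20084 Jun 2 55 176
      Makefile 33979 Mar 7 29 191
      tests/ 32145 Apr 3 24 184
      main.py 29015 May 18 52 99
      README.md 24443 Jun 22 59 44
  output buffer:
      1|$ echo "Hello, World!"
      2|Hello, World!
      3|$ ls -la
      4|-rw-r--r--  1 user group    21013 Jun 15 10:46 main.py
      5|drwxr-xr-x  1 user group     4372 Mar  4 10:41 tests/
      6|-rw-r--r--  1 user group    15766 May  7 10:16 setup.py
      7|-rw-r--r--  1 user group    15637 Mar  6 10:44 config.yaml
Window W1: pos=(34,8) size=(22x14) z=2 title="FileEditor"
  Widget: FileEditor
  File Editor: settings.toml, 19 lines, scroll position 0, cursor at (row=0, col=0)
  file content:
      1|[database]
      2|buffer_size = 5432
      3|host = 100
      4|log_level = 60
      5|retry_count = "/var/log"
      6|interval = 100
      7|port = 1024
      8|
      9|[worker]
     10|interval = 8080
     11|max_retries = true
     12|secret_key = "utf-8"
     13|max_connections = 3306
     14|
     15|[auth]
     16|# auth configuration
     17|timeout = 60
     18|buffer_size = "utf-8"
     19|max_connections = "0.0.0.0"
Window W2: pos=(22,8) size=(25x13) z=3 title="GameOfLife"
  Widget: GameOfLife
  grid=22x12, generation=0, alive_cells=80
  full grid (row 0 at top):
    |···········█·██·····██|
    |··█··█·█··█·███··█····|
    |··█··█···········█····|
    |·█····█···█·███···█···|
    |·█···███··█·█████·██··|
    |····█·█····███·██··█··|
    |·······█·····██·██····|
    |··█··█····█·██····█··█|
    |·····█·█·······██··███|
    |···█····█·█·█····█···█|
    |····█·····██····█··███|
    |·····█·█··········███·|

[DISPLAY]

                                             
 ┏━━━━━━━━━━━━━━━━━━━━━━━━━━━━━━━┓           
 ┃ Terminal                      ┃           
 ┠───────────────────────────────┨           
 ┃$ echo "Hello, World!"         ┃           
 ┃Hello, World!                  ┃           
 ┃$ ls -la   ┏━━━━━━━━━━━━━━━━━━━━━━━┓━━━━━━━
 ┃-rw-r--r-- ┃ GameOfLife            ┃       
 ┃drwxr-xr-x ┠───────────────────────┨───────
 ┃-rw-r--r-- ┃Gen: 0                 ┃       
 ┃-rw-r--r-- ┃··█··█···········█···· ┃= 5432 
 ┃$ █        ┃·█····█···█·███···█··· ┃       
 ┃           ┃·█···███··█·█████·██·· ┃60     
 ┃           ┃····█·█····███·██··█·· ┃= "/var
 ┃           ┃·······█·····██·██···· ┃00     
 ┃           ┃··█··█····█·██····█··█ ┃       
 ┃           ┃·····█·█·······██··███ ┃       
 ┃           ┃···█····█·█·█····█···█ ┃       
 ┃           ┗━━━━━━━━━━━━━━━━━━━━━━━┛080    


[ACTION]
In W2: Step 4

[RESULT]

                                             
 ┏━━━━━━━━━━━━━━━━━━━━━━━━━━━━━━━┓           
 ┃ Terminal                      ┃           
 ┠───────────────────────────────┨           
 ┃$ echo "Hello, World!"         ┃           
 ┃Hello, World!                  ┃           
 ┃$ ls -la   ┏━━━━━━━━━━━━━━━━━━━━━━━┓━━━━━━━
 ┃-rw-r--r-- ┃ GameOfLife            ┃       
 ┃drwxr-xr-x ┠───────────────────────┨───────
 ┃-rw-r--r-- ┃Gen: 4                 ┃       
 ┃-rw-r--r-- ┃·██·······███········· ┃= 5432 
 ┃$ █        ┃·██·········█····█·█·· ┃       
 ┃           ┃····················█· ┃60     
 ┃           ┃······················ ┃= "/var
 ┃           ┃·············█········ ┃00     
 ┃           ┃·········███··█······· ┃       
 ┃           ┃····██···██···█·█····· ┃       
 ┃           ┃····██··█··█···██····· ┃       
 ┃           ┗━━━━━━━━━━━━━━━━━━━━━━━┛080    


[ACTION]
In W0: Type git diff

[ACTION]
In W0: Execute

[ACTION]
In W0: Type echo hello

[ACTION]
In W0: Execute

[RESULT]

                                             
 ┏━━━━━━━━━━━━━━━━━━━━━━━━━━━━━━━┓           
 ┃ Terminal                      ┃           
 ┠───────────────────────────────┨           
 ┃Hello, World!                  ┃           
 ┃$ ls -la                       ┃           
 ┃-rw-r--r-- ┏━━━━━━━━━━━━━━━━━━━━━━━┓━━━━━━━
 ┃drwxr-xr-x ┃ GameOfLife            ┃       
 ┃-rw-r--r-- ┠───────────────────────┨───────
 ┃-rw-r--r-- ┃Gen: 4                 ┃       
 ┃$ git diff ┃·██·······███········· ┃= 5432 
 ┃diff --git ┃·██·········█····█·█·· ┃       
 ┃--- a/main.┃····················█· ┃60     
 ┃+++ b/main.┃······················ ┃= "/var
 ┃@@ -1,3 +1,┃·············█········ ┃00     
 ┃+# updated ┃·········███··█······· ┃       
 ┃ import sys┃····██···██···█·█····· ┃       
 ┃$ echo hell┃····██··█··█···██····· ┃       
 ┃hello      ┗━━━━━━━━━━━━━━━━━━━━━━━┛080    


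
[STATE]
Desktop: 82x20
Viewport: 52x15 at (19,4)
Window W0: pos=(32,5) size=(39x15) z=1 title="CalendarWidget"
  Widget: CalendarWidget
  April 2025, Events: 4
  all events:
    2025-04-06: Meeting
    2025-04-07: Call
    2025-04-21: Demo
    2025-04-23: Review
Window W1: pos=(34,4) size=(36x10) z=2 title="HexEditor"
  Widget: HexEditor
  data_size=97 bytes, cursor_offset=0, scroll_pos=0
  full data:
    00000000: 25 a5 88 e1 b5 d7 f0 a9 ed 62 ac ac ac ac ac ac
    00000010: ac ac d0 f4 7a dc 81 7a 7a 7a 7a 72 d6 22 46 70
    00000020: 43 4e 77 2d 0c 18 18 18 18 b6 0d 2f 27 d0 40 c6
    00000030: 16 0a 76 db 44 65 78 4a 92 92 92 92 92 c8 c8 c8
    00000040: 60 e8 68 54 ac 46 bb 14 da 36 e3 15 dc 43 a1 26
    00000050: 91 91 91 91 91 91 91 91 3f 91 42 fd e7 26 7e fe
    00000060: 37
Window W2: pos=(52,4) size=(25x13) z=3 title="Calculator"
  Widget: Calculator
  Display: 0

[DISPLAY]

               ┏━━━━━━━━━━━━━━━━━┏━━━━━━━━━━━━━━━━━━
             ┏━┃ HexEditor       ┃ Calculator       
             ┃ ┠─────────────────┠──────────────────
             ┠─┃00000000  25 a5 8┃                  
             ┃ ┃00000010  ac ac d┃┌───┬───┬───┬───┐ 
             ┃M┃00000020  43 4e 7┃│ 7 │ 8 │ 9 │ ÷ │ 
             ┃ ┃00000030  16 0a 7┃├───┼───┼───┼───┤ 
             ┃ ┃00000040  60 e8 6┃│ 4 │ 5 │ 6 │ × │ 
             ┃1┃00000050  91 91 9┃├───┼───┼───┼───┤ 
             ┃2┗━━━━━━━━━━━━━━━━━┃│ 1 │ 2 │ 3 │ - │ 
             ┃28 29 30           ┃├───┼───┼───┼───┤ 
             ┃                   ┃│ 0 │ . │ = │ + │ 
             ┃                   ┗━━━━━━━━━━━━━━━━━━
             ┃                                     ┃
             ┃                                     ┃


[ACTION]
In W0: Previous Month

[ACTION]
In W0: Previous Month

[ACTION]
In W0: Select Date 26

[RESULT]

               ┏━━━━━━━━━━━━━━━━━┏━━━━━━━━━━━━━━━━━━
             ┏━┃ HexEditor       ┃ Calculator       
             ┃ ┠─────────────────┠──────────────────
             ┠─┃00000000  25 a5 8┃                  
             ┃ ┃00000010  ac ac d┃┌───┬───┬───┬───┐ 
             ┃M┃00000020  43 4e 7┃│ 7 │ 8 │ 9 │ ÷ │ 
             ┃ ┃00000030  16 0a 7┃├───┼───┼───┼───┤ 
             ┃ ┃00000040  60 e8 6┃│ 4 │ 5 │ 6 │ × │ 
             ┃1┃00000050  91 91 9┃├───┼───┼───┼───┤ 
             ┃1┗━━━━━━━━━━━━━━━━━┃│ 1 │ 2 │ 3 │ - │ 
             ┃24 25 [26] 27 28   ┃├───┼───┼───┼───┤ 
             ┃                   ┃│ 0 │ . │ = │ + │ 
             ┃                   ┗━━━━━━━━━━━━━━━━━━
             ┃                                     ┃
             ┃                                     ┃


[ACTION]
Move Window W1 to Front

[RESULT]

               ┏━━━━━━━━━━━━━━━━━━━━━━━━━━━━━━━━━━┓━
             ┏━┃ HexEditor                        ┃ 
             ┃ ┠──────────────────────────────────┨─
             ┠─┃00000000  25 a5 88 e1 b5 d7 f0 a9 ┃ 
             ┃ ┃00000010  ac ac d0 f4 7a dc 81 7a ┃ 
             ┃M┃00000020  43 4e 77 2d 0c 18 18 18 ┃ 
             ┃ ┃00000030  16 0a 76 db 44 65 78 4a ┃ 
             ┃ ┃00000040  60 e8 68 54 ac 46 bb 14 ┃ 
             ┃1┃00000050  91 91 91 91 91 91 91 91 ┃ 
             ┃1┗━━━━━━━━━━━━━━━━━━━━━━━━━━━━━━━━━━┛ 
             ┃24 25 [26] 27 28   ┃├───┼───┼───┼───┤ 
             ┃                   ┃│ 0 │ . │ = │ + │ 
             ┃                   ┗━━━━━━━━━━━━━━━━━━
             ┃                                     ┃
             ┃                                     ┃


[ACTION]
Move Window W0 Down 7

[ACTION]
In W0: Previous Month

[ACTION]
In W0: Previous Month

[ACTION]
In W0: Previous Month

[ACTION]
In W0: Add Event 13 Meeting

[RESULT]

               ┏━━━━━━━━━━━━━━━━━━━━━━━━━━━━━━━━━━┓━
             ┏━┃ HexEditor                        ┃ 
             ┃ ┠──────────────────────────────────┨─
             ┠─┃00000000  25 a5 88 e1 b5 d7 f0 a9 ┃ 
             ┃ ┃00000010  ac ac d0 f4 7a dc 81 7a ┃ 
             ┃M┃00000020  43 4e 77 2d 0c 18 18 18 ┃ 
             ┃ ┃00000030  16 0a 76 db 44 65 78 4a ┃ 
             ┃ ┃00000040  60 e8 68 54 ac 46 bb 14 ┃ 
             ┃1┃00000050  91 91 91 91 91 91 91 91 ┃ 
             ┃1┗━━━━━━━━━━━━━━━━━━━━━━━━━━━━━━━━━━┛ 
             ┃25 26 27 28 29 30  ┃├───┼───┼───┼───┤ 
             ┃                   ┃│ 0 │ . │ = │ + │ 
             ┃                   ┗━━━━━━━━━━━━━━━━━━
             ┃                                     ┃
             ┃                                     ┃


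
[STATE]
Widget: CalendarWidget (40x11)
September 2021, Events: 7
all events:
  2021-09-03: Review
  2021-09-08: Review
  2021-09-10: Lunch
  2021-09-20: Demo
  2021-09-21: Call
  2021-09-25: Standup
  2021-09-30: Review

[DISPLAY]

             September 2021             
Mo Tu We Th Fr Sa Su                    
       1  2  3*  4  5                   
 6  7  8*  9 10* 11 12                  
13 14 15 16 17 18 19                    
20* 21* 22 23 24 25* 26                 
27 28 29 30*                            
                                        
                                        
                                        
                                        


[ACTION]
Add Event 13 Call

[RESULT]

             September 2021             
Mo Tu We Th Fr Sa Su                    
       1  2  3*  4  5                   
 6  7  8*  9 10* 11 12                  
13* 14 15 16 17 18 19                   
20* 21* 22 23 24 25* 26                 
27 28 29 30*                            
                                        
                                        
                                        
                                        


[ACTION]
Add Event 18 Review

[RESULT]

             September 2021             
Mo Tu We Th Fr Sa Su                    
       1  2  3*  4  5                   
 6  7  8*  9 10* 11 12                  
13* 14 15 16 17 18* 19                  
20* 21* 22 23 24 25* 26                 
27 28 29 30*                            
                                        
                                        
                                        
                                        


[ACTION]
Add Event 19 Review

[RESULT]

             September 2021             
Mo Tu We Th Fr Sa Su                    
       1  2  3*  4  5                   
 6  7  8*  9 10* 11 12                  
13* 14 15 16 17 18* 19*                 
20* 21* 22 23 24 25* 26                 
27 28 29 30*                            
                                        
                                        
                                        
                                        


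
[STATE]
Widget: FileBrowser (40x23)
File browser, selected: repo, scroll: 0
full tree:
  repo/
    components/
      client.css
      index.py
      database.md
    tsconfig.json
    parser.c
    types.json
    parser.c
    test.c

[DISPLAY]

> [-] repo/                             
    [+] components/                     
    tsconfig.json                       
    parser.c                            
    types.json                          
    parser.c                            
    test.c                              
                                        
                                        
                                        
                                        
                                        
                                        
                                        
                                        
                                        
                                        
                                        
                                        
                                        
                                        
                                        
                                        


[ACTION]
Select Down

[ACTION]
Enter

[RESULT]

  [-] repo/                             
  > [-] components/                     
      client.css                        
      index.py                          
      database.md                       
    tsconfig.json                       
    parser.c                            
    types.json                          
    parser.c                            
    test.c                              
                                        
                                        
                                        
                                        
                                        
                                        
                                        
                                        
                                        
                                        
                                        
                                        
                                        


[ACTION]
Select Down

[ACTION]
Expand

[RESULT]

  [-] repo/                             
    [-] components/                     
    > client.css                        
      index.py                          
      database.md                       
    tsconfig.json                       
    parser.c                            
    types.json                          
    parser.c                            
    test.c                              
                                        
                                        
                                        
                                        
                                        
                                        
                                        
                                        
                                        
                                        
                                        
                                        
                                        


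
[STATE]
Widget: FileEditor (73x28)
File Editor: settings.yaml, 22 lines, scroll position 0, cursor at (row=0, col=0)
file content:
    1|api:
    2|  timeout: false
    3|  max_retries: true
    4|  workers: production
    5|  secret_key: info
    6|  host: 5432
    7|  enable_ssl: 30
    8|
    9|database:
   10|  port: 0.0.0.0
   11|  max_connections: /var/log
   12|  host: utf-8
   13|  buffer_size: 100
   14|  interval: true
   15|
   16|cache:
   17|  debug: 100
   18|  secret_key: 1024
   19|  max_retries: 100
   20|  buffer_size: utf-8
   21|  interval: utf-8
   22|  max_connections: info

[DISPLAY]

█pi:                                                                    ▲
  timeout: false                                                        █
  max_retries: true                                                     ░
  workers: production                                                   ░
  secret_key: info                                                      ░
  host: 5432                                                            ░
  enable_ssl: 30                                                        ░
                                                                        ░
database:                                                               ░
  port: 0.0.0.0                                                         ░
  max_connections: /var/log                                             ░
  host: utf-8                                                           ░
  buffer_size: 100                                                      ░
  interval: true                                                        ░
                                                                        ░
cache:                                                                  ░
  debug: 100                                                            ░
  secret_key: 1024                                                      ░
  max_retries: 100                                                      ░
  buffer_size: utf-8                                                    ░
  interval: utf-8                                                       ░
  max_connections: info                                                 ░
                                                                        ░
                                                                        ░
                                                                        ░
                                                                        ░
                                                                        ░
                                                                        ▼


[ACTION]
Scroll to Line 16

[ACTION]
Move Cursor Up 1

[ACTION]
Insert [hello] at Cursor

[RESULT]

hello█pi:                                                               ▲
  timeout: false                                                        █
  max_retries: true                                                     ░
  workers: production                                                   ░
  secret_key: info                                                      ░
  host: 5432                                                            ░
  enable_ssl: 30                                                        ░
                                                                        ░
database:                                                               ░
  port: 0.0.0.0                                                         ░
  max_connections: /var/log                                             ░
  host: utf-8                                                           ░
  buffer_size: 100                                                      ░
  interval: true                                                        ░
                                                                        ░
cache:                                                                  ░
  debug: 100                                                            ░
  secret_key: 1024                                                      ░
  max_retries: 100                                                      ░
  buffer_size: utf-8                                                    ░
  interval: utf-8                                                       ░
  max_connections: info                                                 ░
                                                                        ░
                                                                        ░
                                                                        ░
                                                                        ░
                                                                        ░
                                                                        ▼


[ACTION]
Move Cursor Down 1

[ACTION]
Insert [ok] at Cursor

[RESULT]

helloapi:                                                               ▲
  timok█out: false                                                      █
  max_retries: true                                                     ░
  workers: production                                                   ░
  secret_key: info                                                      ░
  host: 5432                                                            ░
  enable_ssl: 30                                                        ░
                                                                        ░
database:                                                               ░
  port: 0.0.0.0                                                         ░
  max_connections: /var/log                                             ░
  host: utf-8                                                           ░
  buffer_size: 100                                                      ░
  interval: true                                                        ░
                                                                        ░
cache:                                                                  ░
  debug: 100                                                            ░
  secret_key: 1024                                                      ░
  max_retries: 100                                                      ░
  buffer_size: utf-8                                                    ░
  interval: utf-8                                                       ░
  max_connections: info                                                 ░
                                                                        ░
                                                                        ░
                                                                        ░
                                                                        ░
                                                                        ░
                                                                        ▼
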